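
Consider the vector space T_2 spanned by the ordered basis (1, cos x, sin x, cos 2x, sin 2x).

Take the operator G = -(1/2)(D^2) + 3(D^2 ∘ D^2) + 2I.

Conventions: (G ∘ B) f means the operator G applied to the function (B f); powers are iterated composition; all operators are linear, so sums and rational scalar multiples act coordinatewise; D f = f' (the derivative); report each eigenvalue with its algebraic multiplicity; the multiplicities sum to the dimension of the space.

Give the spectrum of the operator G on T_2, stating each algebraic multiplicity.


λ = 2 (multiplicity 1), λ = 11/2 (multiplicity 2), λ = 52 (multiplicity 2)

image of 1: 2
image of cos x: (11/2)cos x
image of sin x: (11/2)sin x
image of cos 2x: 52cos 2x
image of sin 2x: 52sin 2x
the matrix is diagonal; its diagonal is (2, 11/2, 11/2, 52, 52)
for a triangular matrix the eigenvalues are the diagonal entries, with algebraic multiplicity their repetition count


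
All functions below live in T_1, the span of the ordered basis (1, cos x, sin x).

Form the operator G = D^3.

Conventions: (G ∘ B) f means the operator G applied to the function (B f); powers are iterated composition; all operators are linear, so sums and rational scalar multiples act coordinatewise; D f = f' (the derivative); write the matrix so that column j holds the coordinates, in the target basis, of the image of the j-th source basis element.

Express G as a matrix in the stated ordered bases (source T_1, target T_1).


image of 1: 0
image of cos x: sin x
image of sin x: -cos x
each image's coordinates form column j of the matrix

the matrix is [[0, 0, 0]; [0, 0, -1]; [0, 1, 0]] (rows listed top to bottom)


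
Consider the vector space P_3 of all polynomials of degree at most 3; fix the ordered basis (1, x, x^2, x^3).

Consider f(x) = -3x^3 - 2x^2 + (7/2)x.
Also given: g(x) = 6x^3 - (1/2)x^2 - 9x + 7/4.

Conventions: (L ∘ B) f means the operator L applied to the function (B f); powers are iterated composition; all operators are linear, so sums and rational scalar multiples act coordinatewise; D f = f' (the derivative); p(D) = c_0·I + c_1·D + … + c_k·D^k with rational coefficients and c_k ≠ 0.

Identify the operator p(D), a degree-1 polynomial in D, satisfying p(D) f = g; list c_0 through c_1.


D^0 f = -3x^3 - 2x^2 + (7/2)x
D^1 f = -9x^2 - 4x + 7/2
matching coefficients of g against c_0 f + c_1 Df + … from the top degree down determines the c_i
solution: c_0 = -2, c_1 = 1/2

c_0 = -2, c_1 = 1/2


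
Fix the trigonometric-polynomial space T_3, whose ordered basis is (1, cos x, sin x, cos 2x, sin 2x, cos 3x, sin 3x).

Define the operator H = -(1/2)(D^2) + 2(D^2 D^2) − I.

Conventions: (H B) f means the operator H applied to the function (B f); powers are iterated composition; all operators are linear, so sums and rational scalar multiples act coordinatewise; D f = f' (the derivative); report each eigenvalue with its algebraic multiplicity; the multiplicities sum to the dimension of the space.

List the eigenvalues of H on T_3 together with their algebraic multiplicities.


λ = -1 (multiplicity 1), λ = 3/2 (multiplicity 2), λ = 33 (multiplicity 2), λ = 331/2 (multiplicity 2)

image of 1: -1
image of cos x: (3/2)cos x
image of sin x: (3/2)sin x
image of cos 2x: 33cos 2x
image of sin 2x: 33sin 2x
image of cos 3x: (331/2)cos 3x
image of sin 3x: (331/2)sin 3x
the matrix is diagonal; its diagonal is (-1, 3/2, 3/2, 33, 33, 331/2, 331/2)
for a triangular matrix the eigenvalues are the diagonal entries, with algebraic multiplicity their repetition count


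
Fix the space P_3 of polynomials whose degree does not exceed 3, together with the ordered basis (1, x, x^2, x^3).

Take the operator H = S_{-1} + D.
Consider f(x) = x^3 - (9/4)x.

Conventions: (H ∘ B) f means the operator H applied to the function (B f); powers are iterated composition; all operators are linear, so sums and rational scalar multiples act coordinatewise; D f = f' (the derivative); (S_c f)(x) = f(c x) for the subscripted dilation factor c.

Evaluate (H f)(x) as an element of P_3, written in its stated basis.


S_{-1} f = -x^3 + (9/4)x
D f = 3x^2 - 9/4
(S_{-1} + D) f = -x^3 + 3x^2 + (9/4)x - 9/4

g(x) = -x^3 + 3x^2 + (9/4)x - 9/4


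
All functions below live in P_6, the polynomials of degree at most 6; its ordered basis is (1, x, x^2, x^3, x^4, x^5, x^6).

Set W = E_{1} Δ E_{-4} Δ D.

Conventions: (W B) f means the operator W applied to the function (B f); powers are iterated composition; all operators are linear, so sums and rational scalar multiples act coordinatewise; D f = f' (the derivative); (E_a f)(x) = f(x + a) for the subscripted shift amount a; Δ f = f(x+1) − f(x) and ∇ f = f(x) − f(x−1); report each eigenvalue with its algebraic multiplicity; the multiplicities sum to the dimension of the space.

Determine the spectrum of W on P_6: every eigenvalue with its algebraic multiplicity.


image of 1: 0
image of x: 0
image of x^2: 0
image of x^3: 6
image of x^4: 24x - 48
image of x^5: 60x^2 - 240x + 250
image of x^6: 120x^3 - 720x^2 + 1500x - 1080
the matrix is upper triangular; its diagonal is (0, 0, 0, 0, 0, 0, 0)
for a triangular matrix the eigenvalues are the diagonal entries, with algebraic multiplicity their repetition count

λ = 0 (multiplicity 7)


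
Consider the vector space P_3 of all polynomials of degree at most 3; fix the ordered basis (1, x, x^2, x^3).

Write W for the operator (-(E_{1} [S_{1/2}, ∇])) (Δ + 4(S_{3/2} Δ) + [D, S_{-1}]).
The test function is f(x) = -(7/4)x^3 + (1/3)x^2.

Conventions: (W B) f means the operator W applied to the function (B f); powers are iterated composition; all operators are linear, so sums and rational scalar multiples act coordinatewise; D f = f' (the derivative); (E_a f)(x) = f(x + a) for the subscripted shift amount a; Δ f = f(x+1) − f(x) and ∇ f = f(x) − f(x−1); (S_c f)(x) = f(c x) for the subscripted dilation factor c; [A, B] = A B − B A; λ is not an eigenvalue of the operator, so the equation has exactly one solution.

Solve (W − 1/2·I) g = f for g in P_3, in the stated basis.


write g with unknown coordinates in the stated basis and equate coefficients in (W − 1/2·I) g = f
solving from the highest basis element down gives g = (7/2)x^3 - (2/3)x^2 - 84x - 39/2
check: W g = -42x - 39/4
so W g − 1/2·g = -(7/4)x^3 + (1/3)x^2 = f ✓

g(x) = (7/2)x^3 - (2/3)x^2 - 84x - 39/2


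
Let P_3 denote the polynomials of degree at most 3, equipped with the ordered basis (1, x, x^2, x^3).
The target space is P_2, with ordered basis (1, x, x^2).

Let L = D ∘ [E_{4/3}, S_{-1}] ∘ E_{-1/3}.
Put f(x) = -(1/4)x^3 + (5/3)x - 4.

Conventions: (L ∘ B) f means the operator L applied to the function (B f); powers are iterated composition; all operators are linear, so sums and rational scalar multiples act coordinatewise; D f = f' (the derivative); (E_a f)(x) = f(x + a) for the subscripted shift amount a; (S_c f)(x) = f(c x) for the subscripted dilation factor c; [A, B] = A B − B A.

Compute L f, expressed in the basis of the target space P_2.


E_{-1/3} f = -(1/4)x^3 + (1/4)x^2 + (19/12)x - 491/108
S_{-1} E_{-1/3} f = (1/4)x^3 + (1/4)x^2 - (19/12)x - 491/108
E_{4/3} S_{-1} E_{-1/3} f = (1/4)x^3 + (5/4)x^2 + (5/12)x - 607/108
E_{4/3} E_{-1/3} f = -(1/4)x^3 - (3/4)x^2 + (11/12)x - 31/12
S_{-1} E_{4/3} E_{-1/3} f = (1/4)x^3 - (3/4)x^2 - (11/12)x - 31/12
[E_{4/3}, S_{-1}] E_{-1/3} f = 2x^2 + (4/3)x - 82/27
D [E_{4/3}, S_{-1}] E_{-1/3} f = 4x + 4/3

g(x) = 4x + 4/3


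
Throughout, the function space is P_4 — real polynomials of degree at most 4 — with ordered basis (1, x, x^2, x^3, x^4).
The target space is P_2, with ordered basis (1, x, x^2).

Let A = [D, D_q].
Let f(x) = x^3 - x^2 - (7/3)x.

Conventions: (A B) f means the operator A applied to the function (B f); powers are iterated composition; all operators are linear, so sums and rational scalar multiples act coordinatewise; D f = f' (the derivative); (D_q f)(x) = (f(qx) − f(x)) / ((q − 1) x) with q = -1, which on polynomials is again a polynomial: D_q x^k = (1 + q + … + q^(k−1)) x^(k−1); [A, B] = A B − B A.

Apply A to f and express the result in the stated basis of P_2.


g(x) = 2x + 2

D_q f = x^2 - 7/3
D D_q f = 2x
D f = 3x^2 - 2x - 7/3
D_q D f = -2
[D, D_q] f = 2x + 2


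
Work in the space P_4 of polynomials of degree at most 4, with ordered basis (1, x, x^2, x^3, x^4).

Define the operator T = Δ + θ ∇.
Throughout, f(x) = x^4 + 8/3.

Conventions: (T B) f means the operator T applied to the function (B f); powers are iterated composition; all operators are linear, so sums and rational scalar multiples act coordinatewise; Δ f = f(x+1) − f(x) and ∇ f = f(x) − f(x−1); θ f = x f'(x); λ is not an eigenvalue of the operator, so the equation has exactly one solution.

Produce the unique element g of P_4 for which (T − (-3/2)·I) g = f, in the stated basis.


write g with unknown coordinates in the stated basis and equate coefficients in (T − (-3/2)·I) g = f
solving from the highest basis element down gives g = (2/3)x^4 - (64/9)x^3 + (136/3)x^2 - (1120/9)x + 1588/27
check: T g = (32/3)x^3 - 68x^2 + (560/3)x - 770/9
so T g − (-3/2)·g = x^4 + 8/3 = f ✓

the image equals g(x) = (2/3)x^4 - (64/9)x^3 + (136/3)x^2 - (1120/9)x + 1588/27


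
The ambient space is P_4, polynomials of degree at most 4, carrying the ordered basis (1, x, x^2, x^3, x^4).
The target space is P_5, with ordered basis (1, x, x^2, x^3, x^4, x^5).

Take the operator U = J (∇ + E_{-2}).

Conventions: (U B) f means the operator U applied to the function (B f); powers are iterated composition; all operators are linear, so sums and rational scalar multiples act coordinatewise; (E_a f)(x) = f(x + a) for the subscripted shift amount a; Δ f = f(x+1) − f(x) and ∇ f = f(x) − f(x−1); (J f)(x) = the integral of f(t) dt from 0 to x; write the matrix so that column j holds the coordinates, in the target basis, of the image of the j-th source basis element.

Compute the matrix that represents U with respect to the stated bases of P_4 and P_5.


image of 1: x
image of x: (1/2)x^2 - x
image of x^2: (1/3)x^3 - x^2 + 3x
image of x^3: (1/4)x^4 - x^3 + (9/2)x^2 - 7x
image of x^4: (1/5)x^5 - x^4 + 6x^3 - 14x^2 + 15x
each image's coordinates form column j of the matrix

the matrix is [[0, 0, 0, 0, 0]; [1, -1, 3, -7, 15]; [0, 1/2, -1, 9/2, -14]; [0, 0, 1/3, -1, 6]; [0, 0, 0, 1/4, -1]; [0, 0, 0, 0, 1/5]] (rows listed top to bottom)


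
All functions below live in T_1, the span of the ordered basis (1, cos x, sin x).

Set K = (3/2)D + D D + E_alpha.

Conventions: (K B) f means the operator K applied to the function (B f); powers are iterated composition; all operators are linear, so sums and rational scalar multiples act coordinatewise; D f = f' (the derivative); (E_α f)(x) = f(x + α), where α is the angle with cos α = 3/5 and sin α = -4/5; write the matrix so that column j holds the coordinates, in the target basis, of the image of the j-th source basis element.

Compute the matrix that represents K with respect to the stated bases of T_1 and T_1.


the matrix is [[1, 0, 0]; [0, -2/5, 7/10]; [0, -7/10, -2/5]] (rows listed top to bottom)

image of 1: 1
image of cos x: -(2/5)cos x - (7/10)sin x
image of sin x: (7/10)cos x - (2/5)sin x
each image's coordinates form column j of the matrix


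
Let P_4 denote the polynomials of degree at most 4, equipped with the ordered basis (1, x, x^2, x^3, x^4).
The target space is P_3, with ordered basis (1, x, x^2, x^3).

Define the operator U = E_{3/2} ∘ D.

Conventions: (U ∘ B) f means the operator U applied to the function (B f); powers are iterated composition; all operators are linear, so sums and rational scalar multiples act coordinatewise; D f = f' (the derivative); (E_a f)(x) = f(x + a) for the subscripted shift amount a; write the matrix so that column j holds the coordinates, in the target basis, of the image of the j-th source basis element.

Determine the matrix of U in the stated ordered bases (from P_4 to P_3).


image of 1: 0
image of x: 1
image of x^2: 2x + 3
image of x^3: 3x^2 + 9x + 27/4
image of x^4: 4x^3 + 18x^2 + 27x + 27/2
each image's coordinates form column j of the matrix

the matrix is [[0, 1, 3, 27/4, 27/2]; [0, 0, 2, 9, 27]; [0, 0, 0, 3, 18]; [0, 0, 0, 0, 4]] (rows listed top to bottom)


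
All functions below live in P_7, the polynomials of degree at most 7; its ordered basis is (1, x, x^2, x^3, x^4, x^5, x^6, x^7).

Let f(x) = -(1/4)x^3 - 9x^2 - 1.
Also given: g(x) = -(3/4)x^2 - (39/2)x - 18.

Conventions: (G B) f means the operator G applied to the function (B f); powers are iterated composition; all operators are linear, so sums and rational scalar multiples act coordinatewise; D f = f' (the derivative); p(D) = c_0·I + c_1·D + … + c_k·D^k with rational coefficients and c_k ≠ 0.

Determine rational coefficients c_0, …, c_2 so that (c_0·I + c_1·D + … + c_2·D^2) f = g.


c_0 = 0, c_1 = 1, c_2 = 1

D^0 f = -(1/4)x^3 - 9x^2 - 1
D^1 f = -(3/4)x^2 - 18x
D^2 f = -(3/2)x - 18
matching coefficients of g against c_0 f + c_1 Df + … from the top degree down determines the c_i
solution: c_0 = 0, c_1 = 1, c_2 = 1


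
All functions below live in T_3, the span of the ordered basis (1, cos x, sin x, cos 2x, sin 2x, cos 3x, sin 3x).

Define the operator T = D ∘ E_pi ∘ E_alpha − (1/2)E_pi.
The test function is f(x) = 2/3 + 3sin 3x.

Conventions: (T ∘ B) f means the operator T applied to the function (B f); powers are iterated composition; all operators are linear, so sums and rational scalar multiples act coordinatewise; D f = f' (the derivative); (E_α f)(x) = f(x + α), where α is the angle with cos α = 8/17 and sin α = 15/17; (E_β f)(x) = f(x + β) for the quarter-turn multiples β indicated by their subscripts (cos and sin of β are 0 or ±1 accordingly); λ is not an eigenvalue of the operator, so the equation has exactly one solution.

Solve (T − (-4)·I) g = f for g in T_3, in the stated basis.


the result is g(x) = 4/21 - (19552/57929)cos 3x + (27498/57929)sin 3x

write g with unknown coordinates in the stated basis and equate coefficients in (T − (-4)·I) g = f
solving from the highest basis element down gives g = 4/21 - (19552/57929)cos 3x + (27498/57929)sin 3x
check: T g = -2/21 + (78208/57929)cos 3x + (63795/57929)sin 3x
so T g − (-4)·g = 2/3 + 3sin 3x = f ✓


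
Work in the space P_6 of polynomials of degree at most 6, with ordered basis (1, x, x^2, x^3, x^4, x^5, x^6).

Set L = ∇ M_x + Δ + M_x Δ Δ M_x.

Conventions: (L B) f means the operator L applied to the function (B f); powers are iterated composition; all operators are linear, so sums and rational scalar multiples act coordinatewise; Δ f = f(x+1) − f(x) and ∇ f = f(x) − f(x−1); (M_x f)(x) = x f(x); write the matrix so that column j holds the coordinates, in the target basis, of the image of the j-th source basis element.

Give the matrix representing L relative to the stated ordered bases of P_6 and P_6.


the matrix is [[1, 0, 2, 0, 2, 0, 2]; [0, 4, 5, 21, 29, 73, 125]; [0, 0, 9, 21, 86, 175, 470]; [0, 0, 0, 16, 54, 240, 615]; [0, 0, 0, 0, 25, 110, 540]; [0, 0, 0, 0, 0, 36, 195]; [0, 0, 0, 0, 0, 0, 49]] (rows listed top to bottom)

image of 1: 1
image of x: 4x
image of x^2: 9x^2 + 5x + 2
image of x^3: 16x^3 + 21x^2 + 21x
image of x^4: 25x^4 + 54x^3 + 86x^2 + 29x + 2
image of x^5: 36x^5 + 110x^4 + 240x^3 + 175x^2 + 73x
image of x^6: 49x^6 + 195x^5 + 540x^4 + 615x^3 + 470x^2 + 125x + 2
each image's coordinates form column j of the matrix


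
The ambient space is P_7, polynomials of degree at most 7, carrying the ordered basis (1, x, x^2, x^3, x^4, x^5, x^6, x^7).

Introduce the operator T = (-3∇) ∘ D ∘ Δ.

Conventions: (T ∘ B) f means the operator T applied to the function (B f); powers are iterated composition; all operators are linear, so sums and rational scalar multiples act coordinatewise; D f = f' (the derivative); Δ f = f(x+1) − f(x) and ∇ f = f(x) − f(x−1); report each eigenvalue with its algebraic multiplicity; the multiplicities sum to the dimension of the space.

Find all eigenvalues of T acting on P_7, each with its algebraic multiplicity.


image of 1: 0
image of x: 0
image of x^2: 0
image of x^3: -18
image of x^4: -72x
image of x^5: -180x^2 - 30
image of x^6: -360x^3 - 180x
image of x^7: -630x^4 - 630x^2 - 42
the matrix is upper triangular; its diagonal is (0, 0, 0, 0, 0, 0, 0, 0)
for a triangular matrix the eigenvalues are the diagonal entries, with algebraic multiplicity their repetition count

λ = 0 (multiplicity 8)


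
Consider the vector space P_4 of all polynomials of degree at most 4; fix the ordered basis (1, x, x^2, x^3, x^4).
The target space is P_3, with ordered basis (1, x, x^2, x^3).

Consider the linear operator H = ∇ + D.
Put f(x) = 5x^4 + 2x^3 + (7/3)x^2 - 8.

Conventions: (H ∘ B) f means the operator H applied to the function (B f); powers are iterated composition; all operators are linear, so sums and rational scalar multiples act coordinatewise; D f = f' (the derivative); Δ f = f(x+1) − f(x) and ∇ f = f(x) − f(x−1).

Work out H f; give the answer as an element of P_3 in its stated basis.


the image equals g(x) = 40x^3 - 18x^2 + (70/3)x - 16/3

∇ f = 20x^3 - 24x^2 + (56/3)x - 16/3
D f = 20x^3 + 6x^2 + (14/3)x
(∇ + D) f = 40x^3 - 18x^2 + (70/3)x - 16/3


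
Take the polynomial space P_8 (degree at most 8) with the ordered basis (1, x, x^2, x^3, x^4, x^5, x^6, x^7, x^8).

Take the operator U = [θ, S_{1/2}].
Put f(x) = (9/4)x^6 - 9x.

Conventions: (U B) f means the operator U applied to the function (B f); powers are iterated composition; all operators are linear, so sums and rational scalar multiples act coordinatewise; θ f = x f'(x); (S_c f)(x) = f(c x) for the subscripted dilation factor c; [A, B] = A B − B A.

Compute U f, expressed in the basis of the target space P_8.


the image equals g(x) = 0

S_{1/2} f = (9/256)x^6 - (9/2)x
θ S_{1/2} f = (27/128)x^6 - (9/2)x
θ f = (27/2)x^6 - 9x
S_{1/2} θ f = (27/128)x^6 - (9/2)x
[θ, S_{1/2}] f = 0


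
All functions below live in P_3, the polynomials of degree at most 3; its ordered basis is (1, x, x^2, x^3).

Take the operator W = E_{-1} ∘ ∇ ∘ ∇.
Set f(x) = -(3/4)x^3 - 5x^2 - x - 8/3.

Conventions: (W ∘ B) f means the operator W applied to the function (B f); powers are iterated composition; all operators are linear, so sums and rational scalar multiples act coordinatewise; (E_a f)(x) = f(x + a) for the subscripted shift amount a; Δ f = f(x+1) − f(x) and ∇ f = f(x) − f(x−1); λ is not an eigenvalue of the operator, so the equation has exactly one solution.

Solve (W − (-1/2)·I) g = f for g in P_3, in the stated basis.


the result is g(x) = -(3/2)x^3 - 10x^2 + 16x - 4/3

write g with unknown coordinates in the stated basis and equate coefficients in (W − (-1/2)·I) g = f
solving from the highest basis element down gives g = -(3/2)x^3 - 10x^2 + 16x - 4/3
check: W g = -9x - 2
so W g − (-1/2)·g = -(3/4)x^3 - 5x^2 - x - 8/3 = f ✓


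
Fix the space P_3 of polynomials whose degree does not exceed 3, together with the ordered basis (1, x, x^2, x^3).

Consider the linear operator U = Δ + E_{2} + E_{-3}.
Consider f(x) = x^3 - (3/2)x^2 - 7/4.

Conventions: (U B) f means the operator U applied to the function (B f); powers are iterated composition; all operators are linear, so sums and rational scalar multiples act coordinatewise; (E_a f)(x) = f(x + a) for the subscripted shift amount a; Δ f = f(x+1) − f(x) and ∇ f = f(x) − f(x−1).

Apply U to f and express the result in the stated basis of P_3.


Δ f = 3x^2 - 1/2
E_{2} f = x^3 + (9/2)x^2 + 6x + 1/4
E_{-3} f = x^3 - (21/2)x^2 + 36x - 169/4
(Δ + E_{2} + E_{-3}) f = 2x^3 - 3x^2 + 42x - 85/2

the image equals g(x) = 2x^3 - 3x^2 + 42x - 85/2


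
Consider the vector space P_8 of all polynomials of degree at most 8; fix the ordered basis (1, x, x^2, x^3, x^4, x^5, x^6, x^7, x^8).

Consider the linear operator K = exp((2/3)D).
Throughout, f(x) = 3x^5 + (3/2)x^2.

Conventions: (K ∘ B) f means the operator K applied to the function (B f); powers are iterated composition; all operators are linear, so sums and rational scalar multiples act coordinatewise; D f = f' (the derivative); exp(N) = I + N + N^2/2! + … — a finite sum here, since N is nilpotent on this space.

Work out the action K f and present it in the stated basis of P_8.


the result is g(x) = 3x^5 + 10x^4 + (40/3)x^3 + (187/18)x^2 + (134/27)x + 86/81

order-1 term: 10x^4 + 2x
order-2 term: (40/3)x^3 + 2/3
order-3 term: (80/9)x^2
order-4 term: (80/27)x
order-5 term: 32/81
the series for exp((2/3)D) f terminates at order 5
exp((2/3)D) f = 3x^5 + 10x^4 + (40/3)x^3 + (187/18)x^2 + (134/27)x + 86/81


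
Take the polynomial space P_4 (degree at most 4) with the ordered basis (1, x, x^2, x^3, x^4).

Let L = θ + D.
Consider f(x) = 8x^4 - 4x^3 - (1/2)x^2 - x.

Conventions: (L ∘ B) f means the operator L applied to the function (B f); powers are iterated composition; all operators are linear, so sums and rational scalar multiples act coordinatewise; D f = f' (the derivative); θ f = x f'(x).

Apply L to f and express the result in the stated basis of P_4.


g(x) = 32x^4 + 20x^3 - 13x^2 - 2x - 1

θ f = 32x^4 - 12x^3 - x^2 - x
D f = 32x^3 - 12x^2 - x - 1
(θ + D) f = 32x^4 + 20x^3 - 13x^2 - 2x - 1


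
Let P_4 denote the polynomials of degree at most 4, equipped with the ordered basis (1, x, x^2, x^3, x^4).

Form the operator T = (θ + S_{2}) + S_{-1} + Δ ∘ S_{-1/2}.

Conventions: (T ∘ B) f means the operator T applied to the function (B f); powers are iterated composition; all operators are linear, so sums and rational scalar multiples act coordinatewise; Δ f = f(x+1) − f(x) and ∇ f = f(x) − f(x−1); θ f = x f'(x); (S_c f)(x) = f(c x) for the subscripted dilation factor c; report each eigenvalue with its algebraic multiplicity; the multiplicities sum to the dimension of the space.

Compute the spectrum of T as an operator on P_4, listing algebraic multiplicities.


image of 1: 2
image of x: 2x - 1/2
image of x^2: 7x^2 + (1/2)x + 1/4
image of x^3: 10x^3 - (3/8)x^2 - (3/8)x - 1/8
image of x^4: 21x^4 + (1/4)x^3 + (3/8)x^2 + (1/4)x + 1/16
the matrix is upper triangular; its diagonal is (2, 2, 7, 10, 21)
for a triangular matrix the eigenvalues are the diagonal entries, with algebraic multiplicity their repetition count

λ = 2 (multiplicity 2), λ = 7 (multiplicity 1), λ = 10 (multiplicity 1), λ = 21 (multiplicity 1)


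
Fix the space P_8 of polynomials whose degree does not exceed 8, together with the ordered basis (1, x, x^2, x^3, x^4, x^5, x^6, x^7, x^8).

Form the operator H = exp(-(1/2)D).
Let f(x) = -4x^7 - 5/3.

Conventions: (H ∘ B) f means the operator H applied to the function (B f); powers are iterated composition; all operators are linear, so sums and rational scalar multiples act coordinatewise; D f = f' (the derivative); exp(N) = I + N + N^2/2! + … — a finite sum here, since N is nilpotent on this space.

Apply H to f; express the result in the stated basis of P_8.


the result is g(x) = -4x^7 + 14x^6 - 21x^5 + (35/2)x^4 - (35/4)x^3 + (21/8)x^2 - (7/16)x - 157/96

order-1 term: 14x^6
order-2 term: -21x^5
order-3 term: (35/2)x^4
order-4 term: -(35/4)x^3
order-5 term: (21/8)x^2
order-6 term: -(7/16)x
order-7 term: 1/32
the series for exp(-(1/2)D) f terminates at order 7
exp(-(1/2)D) f = -4x^7 + 14x^6 - 21x^5 + (35/2)x^4 - (35/4)x^3 + (21/8)x^2 - (7/16)x - 157/96


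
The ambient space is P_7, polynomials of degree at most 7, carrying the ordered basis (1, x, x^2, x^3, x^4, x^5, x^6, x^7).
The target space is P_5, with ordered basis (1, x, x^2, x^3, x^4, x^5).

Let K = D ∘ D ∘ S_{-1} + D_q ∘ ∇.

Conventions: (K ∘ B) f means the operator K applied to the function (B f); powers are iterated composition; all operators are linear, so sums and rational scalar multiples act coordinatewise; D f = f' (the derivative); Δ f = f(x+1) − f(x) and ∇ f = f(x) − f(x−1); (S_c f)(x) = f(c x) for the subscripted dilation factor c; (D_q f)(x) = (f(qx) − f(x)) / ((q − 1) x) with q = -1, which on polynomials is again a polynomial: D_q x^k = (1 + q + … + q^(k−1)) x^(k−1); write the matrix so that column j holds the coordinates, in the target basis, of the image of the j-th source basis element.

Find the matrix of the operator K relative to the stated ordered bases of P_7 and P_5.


image of 1: 0
image of x: 0
image of x^2: 4
image of x^3: -6x - 3
image of x^4: 16x^2 + 4
image of x^5: -20x^3 - 10x^2 - 5
image of x^6: 36x^4 + 20x^2 + 6
image of x^7: -42x^5 - 21x^4 - 35x^2 - 7
each image's coordinates form column j of the matrix

the matrix is [[0, 0, 4, -3, 4, -5, 6, -7]; [0, 0, 0, -6, 0, 0, 0, 0]; [0, 0, 0, 0, 16, -10, 20, -35]; [0, 0, 0, 0, 0, -20, 0, 0]; [0, 0, 0, 0, 0, 0, 36, -21]; [0, 0, 0, 0, 0, 0, 0, -42]] (rows listed top to bottom)


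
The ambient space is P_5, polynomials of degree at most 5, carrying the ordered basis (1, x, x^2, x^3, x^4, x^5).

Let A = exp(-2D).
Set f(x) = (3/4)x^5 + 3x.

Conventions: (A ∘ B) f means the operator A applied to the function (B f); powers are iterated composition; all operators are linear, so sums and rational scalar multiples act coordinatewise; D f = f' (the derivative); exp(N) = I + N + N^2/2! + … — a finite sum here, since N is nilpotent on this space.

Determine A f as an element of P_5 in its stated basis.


the image equals g(x) = (3/4)x^5 - (15/2)x^4 + 30x^3 - 60x^2 + 63x - 30

order-1 term: -(15/2)x^4 - 6
order-2 term: 30x^3
order-3 term: -60x^2
order-4 term: 60x
order-5 term: -24
the series for exp(-2D) f terminates at order 5
exp(-2D) f = (3/4)x^5 - (15/2)x^4 + 30x^3 - 60x^2 + 63x - 30


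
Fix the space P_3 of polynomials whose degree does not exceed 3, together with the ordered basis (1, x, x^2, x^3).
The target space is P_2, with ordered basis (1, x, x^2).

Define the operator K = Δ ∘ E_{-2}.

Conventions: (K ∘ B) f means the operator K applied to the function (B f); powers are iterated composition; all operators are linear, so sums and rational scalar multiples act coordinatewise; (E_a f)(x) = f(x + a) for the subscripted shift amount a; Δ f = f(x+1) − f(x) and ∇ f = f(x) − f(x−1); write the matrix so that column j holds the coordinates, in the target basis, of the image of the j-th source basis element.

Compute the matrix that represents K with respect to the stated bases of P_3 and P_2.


the matrix is [[0, 1, -3, 7]; [0, 0, 2, -9]; [0, 0, 0, 3]] (rows listed top to bottom)

image of 1: 0
image of x: 1
image of x^2: 2x - 3
image of x^3: 3x^2 - 9x + 7
each image's coordinates form column j of the matrix


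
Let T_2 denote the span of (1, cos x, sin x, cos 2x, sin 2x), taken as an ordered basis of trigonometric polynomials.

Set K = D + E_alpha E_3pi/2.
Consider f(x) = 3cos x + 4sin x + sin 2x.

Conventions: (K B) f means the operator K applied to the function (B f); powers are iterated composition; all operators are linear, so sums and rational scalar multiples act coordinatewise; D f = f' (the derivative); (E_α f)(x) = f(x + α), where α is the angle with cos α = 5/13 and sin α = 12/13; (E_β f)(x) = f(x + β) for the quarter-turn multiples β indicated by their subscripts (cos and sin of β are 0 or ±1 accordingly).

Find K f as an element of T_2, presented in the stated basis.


g(x) = (68/13)cos x + (24/13)sin x + (218/169)cos 2x + (119/169)sin 2x

D f = 4cos x - 3sin x + 2cos 2x
E_3pi/2 f = -4cos x + 3sin x - sin 2x
E_alpha E_3pi/2 f = (16/13)cos x + (63/13)sin x - (120/169)cos 2x + (119/169)sin 2x
(D + E_alpha E_3pi/2) f = (68/13)cos x + (24/13)sin x + (218/169)cos 2x + (119/169)sin 2x


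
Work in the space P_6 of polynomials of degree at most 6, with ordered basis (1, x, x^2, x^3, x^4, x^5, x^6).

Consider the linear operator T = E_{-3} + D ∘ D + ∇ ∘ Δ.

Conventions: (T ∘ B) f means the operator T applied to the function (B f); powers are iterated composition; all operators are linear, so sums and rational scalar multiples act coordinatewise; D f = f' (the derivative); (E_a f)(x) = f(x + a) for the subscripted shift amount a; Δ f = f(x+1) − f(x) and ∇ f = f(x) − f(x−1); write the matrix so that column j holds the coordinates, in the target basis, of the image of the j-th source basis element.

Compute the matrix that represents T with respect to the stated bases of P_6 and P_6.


image of 1: 1
image of x: x - 3
image of x^2: x^2 - 6x + 13
image of x^3: x^3 - 9x^2 + 39x - 27
image of x^4: x^4 - 12x^3 + 78x^2 - 108x + 83
image of x^5: x^5 - 15x^4 + 130x^3 - 270x^2 + 415x - 243
image of x^6: x^6 - 18x^5 + 195x^4 - 540x^3 + 1245x^2 - 1458x + 731
each image's coordinates form column j of the matrix

the matrix is [[1, -3, 13, -27, 83, -243, 731]; [0, 1, -6, 39, -108, 415, -1458]; [0, 0, 1, -9, 78, -270, 1245]; [0, 0, 0, 1, -12, 130, -540]; [0, 0, 0, 0, 1, -15, 195]; [0, 0, 0, 0, 0, 1, -18]; [0, 0, 0, 0, 0, 0, 1]] (rows listed top to bottom)


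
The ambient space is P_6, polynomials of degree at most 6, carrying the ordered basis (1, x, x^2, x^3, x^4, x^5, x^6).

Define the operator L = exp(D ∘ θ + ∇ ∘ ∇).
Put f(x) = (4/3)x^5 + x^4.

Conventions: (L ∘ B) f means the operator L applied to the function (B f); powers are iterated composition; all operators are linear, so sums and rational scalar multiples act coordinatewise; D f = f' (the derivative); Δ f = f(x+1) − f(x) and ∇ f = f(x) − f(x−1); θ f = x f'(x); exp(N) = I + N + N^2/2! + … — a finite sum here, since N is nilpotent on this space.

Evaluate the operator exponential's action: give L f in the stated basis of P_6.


g(x) = (4/3)x^5 + (103/3)x^4 + (928/3)x^3 + 1124x^2 + (4552/3)x + 462

order-1 term: (100/3)x^4 + (128/3)x^3 - 68x^2 + (208/3)x - 26
order-2 term: (800/3)x^3 + 392x^2 - 408x + 72
order-3 term: 800x^2 + 1056x - 408
order-4 term: 800x + 664
order-5 term: 160
the series for exp(D ∘ θ + ∇ ∘ ∇) f terminates at order 5
exp(D ∘ θ + ∇ ∘ ∇) f = (4/3)x^5 + (103/3)x^4 + (928/3)x^3 + 1124x^2 + (4552/3)x + 462


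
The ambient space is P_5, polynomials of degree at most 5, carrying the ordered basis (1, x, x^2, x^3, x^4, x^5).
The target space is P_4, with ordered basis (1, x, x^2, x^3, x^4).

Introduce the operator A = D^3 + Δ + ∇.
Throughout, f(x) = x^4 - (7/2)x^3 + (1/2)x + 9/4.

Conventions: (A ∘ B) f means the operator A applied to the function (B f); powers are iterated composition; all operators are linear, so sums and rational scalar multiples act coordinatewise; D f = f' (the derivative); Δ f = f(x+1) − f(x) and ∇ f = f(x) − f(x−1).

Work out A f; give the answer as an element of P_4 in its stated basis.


D f = 4x^3 - (21/2)x^2 + 1/2
D D f = 12x^2 - 21x
D D D f = 24x - 21
Δ f = 4x^3 - (9/2)x^2 - (13/2)x - 2
∇ f = 4x^3 - (33/2)x^2 + (29/2)x - 4
(D^3 + Δ + ∇) f = 8x^3 - 21x^2 + 32x - 27

g(x) = 8x^3 - 21x^2 + 32x - 27


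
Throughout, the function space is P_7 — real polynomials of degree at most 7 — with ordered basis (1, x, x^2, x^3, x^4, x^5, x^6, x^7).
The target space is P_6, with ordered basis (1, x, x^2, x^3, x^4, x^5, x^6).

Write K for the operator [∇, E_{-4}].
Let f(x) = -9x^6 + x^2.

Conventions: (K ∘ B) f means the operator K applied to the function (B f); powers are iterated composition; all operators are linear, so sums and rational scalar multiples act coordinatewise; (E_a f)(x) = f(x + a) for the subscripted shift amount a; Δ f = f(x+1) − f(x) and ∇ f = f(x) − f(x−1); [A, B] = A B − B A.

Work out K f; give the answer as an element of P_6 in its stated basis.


E_{-4} f = -9x^6 + 216x^5 - 2160x^4 + 11520x^3 - 34559x^2 + 55288x - 36848
∇ E_{-4} f = -54x^5 + 1215x^4 - 10980x^3 + 49815x^2 - 113452x + 103752
∇ f = -54x^5 + 135x^4 - 180x^3 + 135x^2 - 52x + 8
E_{-4} ∇ f = -54x^5 + 1215x^4 - 10980x^3 + 49815x^2 - 113452x + 103752
[∇, E_{-4}] f = 0

g(x) = 0


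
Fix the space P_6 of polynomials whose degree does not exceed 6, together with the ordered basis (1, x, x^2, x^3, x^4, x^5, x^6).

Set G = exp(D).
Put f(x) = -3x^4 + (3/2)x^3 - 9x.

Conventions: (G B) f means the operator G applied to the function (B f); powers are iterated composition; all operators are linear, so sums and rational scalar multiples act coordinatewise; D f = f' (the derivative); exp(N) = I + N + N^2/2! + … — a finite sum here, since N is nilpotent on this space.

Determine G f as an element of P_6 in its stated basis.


order-1 term: -12x^3 + (9/2)x^2 - 9
order-2 term: -18x^2 + (9/2)x
order-3 term: -12x + 3/2
order-4 term: -3
the series for exp(D) f terminates at order 4
exp(D) f = -3x^4 - (21/2)x^3 - (27/2)x^2 - (33/2)x - 21/2

the image equals g(x) = -3x^4 - (21/2)x^3 - (27/2)x^2 - (33/2)x - 21/2


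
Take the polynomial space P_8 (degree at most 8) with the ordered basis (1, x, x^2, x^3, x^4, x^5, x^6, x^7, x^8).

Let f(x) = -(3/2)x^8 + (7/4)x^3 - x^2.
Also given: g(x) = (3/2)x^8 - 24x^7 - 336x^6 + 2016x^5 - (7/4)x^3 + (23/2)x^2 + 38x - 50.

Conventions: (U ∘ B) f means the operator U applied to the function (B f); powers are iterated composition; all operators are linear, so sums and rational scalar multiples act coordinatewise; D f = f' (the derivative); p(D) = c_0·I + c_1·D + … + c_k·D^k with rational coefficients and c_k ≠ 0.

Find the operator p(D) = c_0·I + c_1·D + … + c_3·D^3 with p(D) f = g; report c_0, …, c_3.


D^0 f = -(3/2)x^8 + (7/4)x^3 - x^2
D^1 f = -12x^7 + (21/4)x^2 - 2x
D^2 f = -84x^6 + (21/2)x - 2
D^3 f = -504x^5 + 21/2
matching coefficients of g against c_0 f + c_1 Df + … from the top degree down determines the c_i
solution: c_0 = -1, c_1 = 2, c_2 = 4, c_3 = -4

p(D) = -I + 2·D + 4·D^2 − 4·D^3, i.e. c_0 = -1, c_1 = 2, c_2 = 4, c_3 = -4


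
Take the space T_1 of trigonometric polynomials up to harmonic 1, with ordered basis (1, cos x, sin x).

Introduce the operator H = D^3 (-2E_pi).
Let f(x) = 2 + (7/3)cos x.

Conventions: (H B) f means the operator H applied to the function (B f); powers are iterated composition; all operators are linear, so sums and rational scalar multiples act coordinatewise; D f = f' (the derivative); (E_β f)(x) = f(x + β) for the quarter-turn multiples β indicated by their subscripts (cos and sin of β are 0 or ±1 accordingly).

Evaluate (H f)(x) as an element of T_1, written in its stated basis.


E_pi f = 2 - (7/3)cos x
(-2E_pi) f = -4 + (14/3)cos x
D (-2E_pi) f = -(14/3)sin x
D D (-2E_pi) f = -(14/3)cos x
D D D (-2E_pi) f = (14/3)sin x

g(x) = (14/3)sin x


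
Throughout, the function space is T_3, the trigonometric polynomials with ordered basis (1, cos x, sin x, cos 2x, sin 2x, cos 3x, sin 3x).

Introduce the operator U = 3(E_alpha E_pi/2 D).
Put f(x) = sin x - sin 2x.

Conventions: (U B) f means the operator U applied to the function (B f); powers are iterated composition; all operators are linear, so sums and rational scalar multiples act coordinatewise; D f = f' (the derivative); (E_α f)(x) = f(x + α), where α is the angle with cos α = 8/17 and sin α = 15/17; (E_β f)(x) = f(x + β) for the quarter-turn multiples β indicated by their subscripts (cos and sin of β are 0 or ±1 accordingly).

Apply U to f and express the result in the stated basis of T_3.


D f = cos x - 2cos 2x
E_pi/2 D f = -sin x + 2cos 2x
E_alpha E_pi/2 D f = -(15/17)cos x - (8/17)sin x - (322/289)cos 2x - (480/289)sin 2x
(3(E_alpha E_pi/2 D)) f = -(45/17)cos x - (24/17)sin x - (966/289)cos 2x - (1440/289)sin 2x

g(x) = -(45/17)cos x - (24/17)sin x - (966/289)cos 2x - (1440/289)sin 2x


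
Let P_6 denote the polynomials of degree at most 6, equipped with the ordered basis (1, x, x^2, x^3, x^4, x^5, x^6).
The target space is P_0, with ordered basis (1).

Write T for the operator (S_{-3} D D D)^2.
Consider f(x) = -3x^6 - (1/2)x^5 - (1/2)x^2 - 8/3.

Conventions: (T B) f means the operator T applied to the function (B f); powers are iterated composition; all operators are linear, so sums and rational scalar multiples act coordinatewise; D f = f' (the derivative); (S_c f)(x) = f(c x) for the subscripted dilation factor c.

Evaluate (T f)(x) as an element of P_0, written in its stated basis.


the image equals g(x) = 58320

D f = -18x^5 - (5/2)x^4 - x
D D f = -90x^4 - 10x^3 - 1
D D D f = -360x^3 - 30x^2
S_{-3} (D D D) f = 9720x^3 - 270x^2
D (S_{-3} D D D) f = 29160x^2 - 540x
D D (S_{-3} D D D) f = 58320x - 540
D D D (S_{-3} D D D) f = 58320
S_{-3} (D D D) (S_{-3} D D D) f = 58320


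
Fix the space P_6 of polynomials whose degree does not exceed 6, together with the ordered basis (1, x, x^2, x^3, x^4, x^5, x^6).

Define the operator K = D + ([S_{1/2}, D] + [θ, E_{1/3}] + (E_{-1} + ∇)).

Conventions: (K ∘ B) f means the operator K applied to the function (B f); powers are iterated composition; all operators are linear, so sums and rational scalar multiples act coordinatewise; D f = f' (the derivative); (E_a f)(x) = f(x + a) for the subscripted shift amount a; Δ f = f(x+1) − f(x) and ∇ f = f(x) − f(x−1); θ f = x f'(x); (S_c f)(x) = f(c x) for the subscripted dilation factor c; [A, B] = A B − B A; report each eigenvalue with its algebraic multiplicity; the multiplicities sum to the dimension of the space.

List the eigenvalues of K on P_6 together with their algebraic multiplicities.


image of 1: 1
image of x: x + 7/6
image of x^2: x^2 + (11/6)x - 2/9
image of x^3: x^3 + (19/8)x^2 - (2/3)x - 1/9
image of x^4: x^4 + (35/12)x^3 - (4/3)x^2 - (4/9)x - 4/81
image of x^5: x^5 + (335/96)x^4 - (20/9)x^3 - (10/9)x^2 - (20/81)x - 5/243
image of x^6: x^6 + (131/32)x^5 - (10/3)x^4 - (20/9)x^3 - (20/27)x^2 - (10/81)x - 2/243
the matrix is upper triangular; its diagonal is (1, 1, 1, 1, 1, 1, 1)
for a triangular matrix the eigenvalues are the diagonal entries, with algebraic multiplicity their repetition count

λ = 1 (multiplicity 7)


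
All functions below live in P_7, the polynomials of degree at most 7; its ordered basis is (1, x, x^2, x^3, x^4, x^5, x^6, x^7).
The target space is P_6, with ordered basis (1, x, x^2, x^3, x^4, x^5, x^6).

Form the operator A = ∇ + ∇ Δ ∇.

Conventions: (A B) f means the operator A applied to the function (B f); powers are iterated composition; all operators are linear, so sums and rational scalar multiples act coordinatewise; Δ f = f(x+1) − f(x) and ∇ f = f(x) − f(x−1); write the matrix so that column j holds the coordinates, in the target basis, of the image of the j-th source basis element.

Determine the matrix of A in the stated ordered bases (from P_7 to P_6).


image of 1: 0
image of x: 1
image of x^2: 2x - 1
image of x^3: 3x^2 - 3x + 7
image of x^4: 4x^3 - 6x^2 + 28x - 13
image of x^5: 5x^4 - 10x^3 + 70x^2 - 65x + 31
image of x^6: 6x^5 - 15x^4 + 140x^3 - 195x^2 + 186x - 61
image of x^7: 7x^6 - 21x^5 + 245x^4 - 455x^3 + 651x^2 - 427x + 127
each image's coordinates form column j of the matrix

the matrix is [[0, 1, -1, 7, -13, 31, -61, 127]; [0, 0, 2, -3, 28, -65, 186, -427]; [0, 0, 0, 3, -6, 70, -195, 651]; [0, 0, 0, 0, 4, -10, 140, -455]; [0, 0, 0, 0, 0, 5, -15, 245]; [0, 0, 0, 0, 0, 0, 6, -21]; [0, 0, 0, 0, 0, 0, 0, 7]] (rows listed top to bottom)


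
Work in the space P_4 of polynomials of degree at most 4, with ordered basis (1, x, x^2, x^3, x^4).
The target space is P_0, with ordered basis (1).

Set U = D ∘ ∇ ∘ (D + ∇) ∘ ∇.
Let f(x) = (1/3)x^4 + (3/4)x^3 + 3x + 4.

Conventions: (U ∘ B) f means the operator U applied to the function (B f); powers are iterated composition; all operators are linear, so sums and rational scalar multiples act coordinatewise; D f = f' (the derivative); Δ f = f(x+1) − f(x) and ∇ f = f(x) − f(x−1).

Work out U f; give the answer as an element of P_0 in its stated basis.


∇ f = (4/3)x^3 + (1/4)x^2 - (11/12)x + 41/12
D ∇ f = 4x^2 + (1/2)x - 11/12
∇ ∇ f = 4x^2 - (7/2)x + 1/6
(D + ∇) ∇ f = 8x^2 - 3x - 3/4
∇ (D + ∇) ∇ f = 16x - 11
D ∇ (D + ∇) ∇ f = 16

g(x) = 16


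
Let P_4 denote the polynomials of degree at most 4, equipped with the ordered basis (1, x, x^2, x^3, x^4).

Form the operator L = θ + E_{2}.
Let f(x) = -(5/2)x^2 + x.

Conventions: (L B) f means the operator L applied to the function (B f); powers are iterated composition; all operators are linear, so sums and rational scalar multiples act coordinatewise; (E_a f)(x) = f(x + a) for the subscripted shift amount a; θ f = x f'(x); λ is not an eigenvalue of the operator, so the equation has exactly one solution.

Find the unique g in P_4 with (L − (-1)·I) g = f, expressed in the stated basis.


g(x) = -(5/8)x^2 + (7/6)x + 1/12

write g with unknown coordinates in the stated basis and equate coefficients in (L − (-1)·I) g = f
solving from the highest basis element down gives g = -(5/8)x^2 + (7/6)x + 1/12
check: L g = -(15/8)x^2 - (1/6)x - 1/12
so L g − (-1)·g = -(5/2)x^2 + x = f ✓
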